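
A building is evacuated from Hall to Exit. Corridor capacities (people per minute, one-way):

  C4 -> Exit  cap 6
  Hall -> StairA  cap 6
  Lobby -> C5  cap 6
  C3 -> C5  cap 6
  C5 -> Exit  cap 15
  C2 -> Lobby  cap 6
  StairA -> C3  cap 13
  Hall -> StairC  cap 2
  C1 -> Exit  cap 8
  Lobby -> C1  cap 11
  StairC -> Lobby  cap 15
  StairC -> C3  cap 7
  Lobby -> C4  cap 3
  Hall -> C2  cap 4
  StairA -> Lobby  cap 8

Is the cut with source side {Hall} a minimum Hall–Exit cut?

Yes — it is a minimum cut (capacity 12).

Given cut capacity: 4 + 6 + 2 = 12.
Augment Hall→C2→Lobby→C4→Exit: bottleneck 3, flow now 3.
Augment Hall→C2→Lobby→C1→Exit: bottleneck 1, flow now 4.
Augment Hall→StairA→Lobby→C1→Exit: bottleneck 6, flow now 10.
Augment Hall→StairC→Lobby→C1→Exit: bottleneck 1, flow now 11.
Augment Hall→StairC→Lobby→C5→Exit: bottleneck 1, flow now 12.
No augmenting path remains; maximum flow = 12.
Cut capacity 12 equals the max flow, so it is a minimum cut.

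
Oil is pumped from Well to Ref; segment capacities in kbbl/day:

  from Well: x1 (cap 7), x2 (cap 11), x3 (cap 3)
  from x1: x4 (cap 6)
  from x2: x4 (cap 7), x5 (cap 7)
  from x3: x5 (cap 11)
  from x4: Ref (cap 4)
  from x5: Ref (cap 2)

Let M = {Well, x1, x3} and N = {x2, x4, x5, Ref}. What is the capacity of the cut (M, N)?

Edges leaving {Well, x1, x3}: Well→x2 (11), x1→x4 (6), x3→x5 (11).
Cut capacity = 11 + 6 + 11 = 28.

28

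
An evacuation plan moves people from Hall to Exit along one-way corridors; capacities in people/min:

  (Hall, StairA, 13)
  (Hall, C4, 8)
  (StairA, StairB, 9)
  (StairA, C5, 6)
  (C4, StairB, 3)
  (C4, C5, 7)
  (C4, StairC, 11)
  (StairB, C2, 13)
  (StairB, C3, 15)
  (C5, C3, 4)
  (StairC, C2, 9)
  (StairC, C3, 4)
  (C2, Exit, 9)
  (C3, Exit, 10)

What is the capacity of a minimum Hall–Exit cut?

19

Augment Hall→StairA→StairB→C2→Exit: bottleneck 9, flow now 9.
Augment Hall→StairA→C5→C3→Exit: bottleneck 4, flow now 13.
Augment Hall→C4→StairB→C3→Exit: bottleneck 3, flow now 16.
Augment Hall→C4→StairC→C3→Exit: bottleneck 3, flow now 19.
No augmenting path remains; maximum flow = 19.
By max-flow min-cut, the minimum cut capacity equals the max flow.
In the residual graph, reachable from Hall: {Hall, StairA, C4, StairB, C5, StairC, C2, C3}.
Min-cut edges: C2→Exit (9), C3→Exit (10); capacity 9 + 10 = 19.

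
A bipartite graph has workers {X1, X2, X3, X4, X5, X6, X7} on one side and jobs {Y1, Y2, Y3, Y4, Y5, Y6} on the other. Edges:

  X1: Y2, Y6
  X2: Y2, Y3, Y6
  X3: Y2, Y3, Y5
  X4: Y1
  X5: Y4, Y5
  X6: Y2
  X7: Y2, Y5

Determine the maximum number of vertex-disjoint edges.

Unit-capacity flow: source→left, listed edges, right→sink; max matching = max flow.
Augmenting path X1→Y2 (+1); matched 1.
Augmenting path X2→Y3 (+1); matched 2.
Augmenting path X3→Y5 (+1); matched 3.
Augmenting path X4→Y1 (+1); matched 4.
Augmenting path X5→Y4 (+1); matched 5.
Augmenting path X6→Y2→X1→Y6 (+1); matched 6.
No augmenting path remains; maximum matching = 6.
König certificate: {X4, X5, Y2, Y3, Y5, Y6} is a vertex cover of size 6 (every listed pair touches it), so no matching can be larger.

6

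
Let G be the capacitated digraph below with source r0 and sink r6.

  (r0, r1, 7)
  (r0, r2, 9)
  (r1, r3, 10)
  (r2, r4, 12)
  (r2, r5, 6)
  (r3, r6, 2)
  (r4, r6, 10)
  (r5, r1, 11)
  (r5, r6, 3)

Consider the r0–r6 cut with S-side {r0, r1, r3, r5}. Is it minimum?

No — its capacity is 14, but the minimum cut has capacity 11.

Given cut capacity: 9 + 2 + 3 = 14.
Augment r0→r1→r3→r6: bottleneck 2, flow now 2.
Augment r0→r2→r4→r6: bottleneck 9, flow now 11.
No augmenting path remains; maximum flow = 11.
In the residual graph, reachable from r0: {r0, r1, r3}.
Min-cut edges: r0→r2 (9), r3→r6 (2); capacity 9 + 2 = 11.
Cut capacity 14 exceeds the max flow 11, so it is not minimum.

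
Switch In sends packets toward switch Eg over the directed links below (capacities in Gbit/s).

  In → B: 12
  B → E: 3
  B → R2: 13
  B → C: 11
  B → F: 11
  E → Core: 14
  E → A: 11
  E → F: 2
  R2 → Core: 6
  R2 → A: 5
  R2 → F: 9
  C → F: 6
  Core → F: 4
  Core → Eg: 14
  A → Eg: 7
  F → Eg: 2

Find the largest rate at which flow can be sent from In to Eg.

12

Augment In→B→F→Eg: bottleneck 2, flow now 2.
Augment In→B→E→Core→Eg: bottleneck 3, flow now 5.
Augment In→B→R2→Core→Eg: bottleneck 6, flow now 11.
Augment In→B→R2→A→Eg: bottleneck 1, flow now 12.
No augmenting path remains; maximum flow = 12.
In the residual graph, reachable from In: {In}.
Min-cut edges: In→B (12); capacity 12 = 12.
This cut is saturated, so no flow can exceed 12.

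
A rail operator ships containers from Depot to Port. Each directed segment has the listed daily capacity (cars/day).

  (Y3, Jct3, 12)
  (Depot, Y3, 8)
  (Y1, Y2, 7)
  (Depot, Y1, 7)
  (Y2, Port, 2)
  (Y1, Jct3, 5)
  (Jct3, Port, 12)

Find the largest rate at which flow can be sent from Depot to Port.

14

Augment Depot→Y3→Jct3→Port: bottleneck 8, flow now 8.
Augment Depot→Y1→Jct3→Port: bottleneck 4, flow now 12.
Augment Depot→Y1→Y2→Port: bottleneck 2, flow now 14.
No augmenting path remains; maximum flow = 14.
In the residual graph, reachable from Depot: {Depot, Y3, Y1, Jct3, Y2}.
Min-cut edges: Jct3→Port (12), Y2→Port (2); capacity 12 + 2 = 14.
This cut is saturated, so no flow can exceed 14.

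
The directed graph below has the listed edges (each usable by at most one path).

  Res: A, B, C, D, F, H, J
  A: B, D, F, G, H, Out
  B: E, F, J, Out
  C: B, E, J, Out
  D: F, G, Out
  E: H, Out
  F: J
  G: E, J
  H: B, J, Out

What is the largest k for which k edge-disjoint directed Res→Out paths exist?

Assign every edge capacity 1; by Menger, the answer equals the max flow.
Path Res→A→Out (+1); total 1.
Path Res→B→Out (+1); total 2.
Path Res→C→Out (+1); total 3.
Path Res→D→Out (+1); total 4.
Path Res→H→Out (+1); total 5.
No residual Res→Out path; max flow = 5.
Certifying cut of size 5: {Res→A, Res→B, Res→C, Res→D, Res→H}.

5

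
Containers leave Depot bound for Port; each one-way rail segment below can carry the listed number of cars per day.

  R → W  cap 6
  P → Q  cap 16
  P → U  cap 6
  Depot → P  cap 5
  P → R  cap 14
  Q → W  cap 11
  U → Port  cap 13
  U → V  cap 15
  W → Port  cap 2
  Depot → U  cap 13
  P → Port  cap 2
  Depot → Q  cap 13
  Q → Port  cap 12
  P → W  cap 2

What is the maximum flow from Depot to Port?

29

Augment Depot→P→Port: bottleneck 2, flow now 2.
Augment Depot→Q→Port: bottleneck 12, flow now 14.
Augment Depot→U→Port: bottleneck 13, flow now 27.
Augment Depot→P→W→Port: bottleneck 2, flow now 29.
No augmenting path remains; maximum flow = 29.
In the residual graph, reachable from Depot: {Depot, P, Q, R, U, V, W}.
Min-cut edges: P→Port (2), Q→Port (12), U→Port (13), W→Port (2); capacity 2 + 12 + 13 + 2 = 29.
This cut is saturated, so no flow can exceed 29.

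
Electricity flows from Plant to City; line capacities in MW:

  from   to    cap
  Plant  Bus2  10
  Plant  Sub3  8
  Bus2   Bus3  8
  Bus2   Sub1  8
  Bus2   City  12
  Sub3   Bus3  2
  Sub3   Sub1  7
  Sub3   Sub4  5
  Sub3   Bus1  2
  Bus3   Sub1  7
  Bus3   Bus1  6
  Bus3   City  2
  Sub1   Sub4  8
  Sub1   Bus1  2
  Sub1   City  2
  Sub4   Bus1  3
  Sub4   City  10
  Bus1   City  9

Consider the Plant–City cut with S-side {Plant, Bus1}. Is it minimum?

Given cut capacity: 10 + 8 + 9 = 27.
Augment Plant→Bus2→City: bottleneck 10, flow now 10.
Augment Plant→Sub3→Bus3→City: bottleneck 2, flow now 12.
Augment Plant→Sub3→Sub1→City: bottleneck 2, flow now 14.
Augment Plant→Sub3→Sub4→City: bottleneck 4, flow now 18.
No augmenting path remains; maximum flow = 18.
In the residual graph, reachable from Plant: {Plant}.
Min-cut edges: Plant→Bus2 (10), Plant→Sub3 (8); capacity 10 + 8 = 18.
Cut capacity 27 exceeds the max flow 18, so it is not minimum.

No — its capacity is 27, but the minimum cut has capacity 18.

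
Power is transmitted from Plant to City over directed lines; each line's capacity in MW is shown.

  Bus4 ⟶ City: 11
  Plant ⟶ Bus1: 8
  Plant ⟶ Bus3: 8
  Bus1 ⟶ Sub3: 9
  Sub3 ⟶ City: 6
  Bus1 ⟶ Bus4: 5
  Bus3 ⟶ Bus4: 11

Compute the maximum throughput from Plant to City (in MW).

Augment Plant→Bus1→Sub3→City: bottleneck 6, flow now 6.
Augment Plant→Bus1→Bus4→City: bottleneck 2, flow now 8.
Augment Plant→Bus3→Bus4→City: bottleneck 8, flow now 16.
No augmenting path remains; maximum flow = 16.
In the residual graph, reachable from Plant: {Plant}.
Min-cut edges: Plant→Bus1 (8), Plant→Bus3 (8); capacity 8 + 8 = 16.
This cut is saturated, so no flow can exceed 16.

16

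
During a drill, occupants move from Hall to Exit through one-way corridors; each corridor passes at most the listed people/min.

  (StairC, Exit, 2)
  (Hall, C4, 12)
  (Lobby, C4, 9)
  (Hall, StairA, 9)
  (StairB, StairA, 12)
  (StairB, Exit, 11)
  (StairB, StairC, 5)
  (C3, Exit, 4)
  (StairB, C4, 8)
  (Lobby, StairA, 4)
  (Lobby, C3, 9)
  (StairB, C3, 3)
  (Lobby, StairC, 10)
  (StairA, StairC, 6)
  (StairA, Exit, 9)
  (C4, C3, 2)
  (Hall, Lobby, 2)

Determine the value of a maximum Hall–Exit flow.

Augment Hall→StairA→Exit: bottleneck 9, flow now 9.
Augment Hall→Lobby→C3→Exit: bottleneck 2, flow now 11.
Augment Hall→C4→C3→Exit: bottleneck 2, flow now 13.
No augmenting path remains; maximum flow = 13.
In the residual graph, reachable from Hall: {Hall, C4}.
Min-cut edges: Hall→Lobby (2), Hall→StairA (9), C4→C3 (2); capacity 2 + 9 + 2 = 13.
This cut is saturated, so no flow can exceed 13.

13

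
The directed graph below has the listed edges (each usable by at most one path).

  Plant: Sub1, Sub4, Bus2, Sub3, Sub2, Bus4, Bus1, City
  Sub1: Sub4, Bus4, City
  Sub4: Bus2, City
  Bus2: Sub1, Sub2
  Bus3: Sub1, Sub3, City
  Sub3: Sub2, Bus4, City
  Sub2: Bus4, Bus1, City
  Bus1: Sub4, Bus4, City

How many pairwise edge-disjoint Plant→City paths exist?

6

Assign every edge capacity 1; by Menger, the answer equals the max flow.
Path Plant→City (+1); total 1.
Path Plant→Sub1→City (+1); total 2.
Path Plant→Sub4→City (+1); total 3.
Path Plant→Sub3→City (+1); total 4.
Path Plant→Sub2→City (+1); total 5.
Path Plant→Bus1→City (+1); total 6.
No residual Plant→City path; max flow = 6.
Certifying cut of size 6: {Bus1→City, Plant→City, Plant→Sub3, Sub1→City, Sub2→City, Sub4→City}.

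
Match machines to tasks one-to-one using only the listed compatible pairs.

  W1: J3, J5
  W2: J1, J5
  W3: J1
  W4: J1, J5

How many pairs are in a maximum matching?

Unit-capacity flow: source→left, listed edges, right→sink; max matching = max flow.
Augmenting path W1→J3 (+1); matched 1.
Augmenting path W2→J1 (+1); matched 2.
Augmenting path W4→J5 (+1); matched 3.
No augmenting path remains; maximum matching = 3.
König certificate: {W1, J1, J5} is a vertex cover of size 3 (every listed pair touches it), so no matching can be larger.

3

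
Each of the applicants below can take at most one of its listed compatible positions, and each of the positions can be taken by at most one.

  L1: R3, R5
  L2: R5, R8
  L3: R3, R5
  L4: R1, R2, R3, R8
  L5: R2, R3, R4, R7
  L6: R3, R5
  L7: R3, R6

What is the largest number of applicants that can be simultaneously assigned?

6

Unit-capacity flow: source→left, listed edges, right→sink; max matching = max flow.
Augmenting path L1→R3 (+1); matched 1.
Augmenting path L2→R5 (+1); matched 2.
Augmenting path L4→R1 (+1); matched 3.
Augmenting path L5→R2 (+1); matched 4.
Augmenting path L7→R6 (+1); matched 5.
Augmenting path L3→R5→L2→R8 (+1); matched 6.
No augmenting path remains; maximum matching = 6.
König certificate: {L2, L4, L5, L7, R3, R5} is a vertex cover of size 6 (every listed pair touches it), so no matching can be larger.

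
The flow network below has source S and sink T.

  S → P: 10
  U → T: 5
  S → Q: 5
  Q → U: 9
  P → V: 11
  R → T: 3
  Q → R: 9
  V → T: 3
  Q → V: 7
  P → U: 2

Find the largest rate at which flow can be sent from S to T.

Augment S→P→U→T: bottleneck 2, flow now 2.
Augment S→P→V→T: bottleneck 3, flow now 5.
Augment S→Q→R→T: bottleneck 3, flow now 8.
Augment S→Q→U→T: bottleneck 2, flow now 10.
No augmenting path remains; maximum flow = 10.
In the residual graph, reachable from S: {S, P, V}.
Min-cut edges: S→Q (5), P→U (2), V→T (3); capacity 5 + 2 + 3 = 10.
This cut is saturated, so no flow can exceed 10.

10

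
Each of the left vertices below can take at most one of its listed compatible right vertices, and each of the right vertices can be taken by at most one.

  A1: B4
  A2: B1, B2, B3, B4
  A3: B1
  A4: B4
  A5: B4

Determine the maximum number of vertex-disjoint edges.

3

Unit-capacity flow: source→left, listed edges, right→sink; max matching = max flow.
Augmenting path A1→B4 (+1); matched 1.
Augmenting path A2→B1 (+1); matched 2.
Augmenting path A3→B1→A2→B2 (+1); matched 3.
No augmenting path remains; maximum matching = 3.
König certificate: {A2, A3, B4} is a vertex cover of size 3 (every listed pair touches it), so no matching can be larger.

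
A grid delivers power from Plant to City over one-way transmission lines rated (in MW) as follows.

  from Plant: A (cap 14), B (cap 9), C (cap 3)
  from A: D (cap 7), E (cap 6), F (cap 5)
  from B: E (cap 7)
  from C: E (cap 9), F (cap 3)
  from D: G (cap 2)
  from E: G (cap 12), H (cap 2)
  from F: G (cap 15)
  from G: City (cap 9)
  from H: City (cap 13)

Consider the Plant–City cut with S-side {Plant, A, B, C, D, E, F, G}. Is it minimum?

Yes — it is a minimum cut (capacity 11).

Given cut capacity: 2 + 9 = 11.
Augment Plant→A→D→G→City: bottleneck 2, flow now 2.
Augment Plant→A→E→G→City: bottleneck 6, flow now 8.
Augment Plant→A→F→G→City: bottleneck 1, flow now 9.
Augment Plant→B→E→H→City: bottleneck 2, flow now 11.
No augmenting path remains; maximum flow = 11.
Cut capacity 11 equals the max flow, so it is a minimum cut.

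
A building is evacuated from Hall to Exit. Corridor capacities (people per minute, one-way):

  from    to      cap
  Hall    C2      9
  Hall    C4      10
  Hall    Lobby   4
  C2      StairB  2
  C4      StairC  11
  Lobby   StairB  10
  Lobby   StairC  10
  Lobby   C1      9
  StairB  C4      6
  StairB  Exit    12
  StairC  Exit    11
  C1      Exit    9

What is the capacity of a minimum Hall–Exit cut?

16

Augment Hall→C2→StairB→Exit: bottleneck 2, flow now 2.
Augment Hall→C4→StairC→Exit: bottleneck 10, flow now 12.
Augment Hall→Lobby→StairB→Exit: bottleneck 4, flow now 16.
No augmenting path remains; maximum flow = 16.
By max-flow min-cut, the minimum cut capacity equals the max flow.
In the residual graph, reachable from Hall: {Hall, C2}.
Min-cut edges: Hall→C4 (10), Hall→Lobby (4), C2→StairB (2); capacity 10 + 4 + 2 = 16.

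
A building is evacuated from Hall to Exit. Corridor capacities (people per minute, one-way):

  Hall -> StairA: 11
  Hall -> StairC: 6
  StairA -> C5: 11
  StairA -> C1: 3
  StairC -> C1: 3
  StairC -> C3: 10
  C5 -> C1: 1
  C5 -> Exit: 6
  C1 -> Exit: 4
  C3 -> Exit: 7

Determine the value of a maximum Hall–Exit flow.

Augment Hall→StairA→C5→Exit: bottleneck 6, flow now 6.
Augment Hall→StairA→C1→Exit: bottleneck 3, flow now 9.
Augment Hall→StairC→C1→Exit: bottleneck 1, flow now 10.
Augment Hall→StairC→C3→Exit: bottleneck 5, flow now 15.
Augment Hall→StairA→C5→C1→StairC→C3→Exit: bottleneck 1, flow now 16. (uses reverse residual edge)
No augmenting path remains; maximum flow = 16.
In the residual graph, reachable from Hall: {Hall, StairA, C5}.
Min-cut edges: Hall→StairC (6), StairA→C1 (3), C5→C1 (1), C5→Exit (6); capacity 6 + 3 + 1 + 6 = 16.
This cut is saturated, so no flow can exceed 16.

16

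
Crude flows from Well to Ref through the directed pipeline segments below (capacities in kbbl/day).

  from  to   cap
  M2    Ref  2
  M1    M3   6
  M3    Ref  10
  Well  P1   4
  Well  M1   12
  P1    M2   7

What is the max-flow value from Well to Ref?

Augment Well→P1→M2→Ref: bottleneck 2, flow now 2.
Augment Well→M1→M3→Ref: bottleneck 6, flow now 8.
No augmenting path remains; maximum flow = 8.
In the residual graph, reachable from Well: {Well, P1, M1, M2}.
Min-cut edges: M1→M3 (6), M2→Ref (2); capacity 6 + 2 = 8.
This cut is saturated, so no flow can exceed 8.

8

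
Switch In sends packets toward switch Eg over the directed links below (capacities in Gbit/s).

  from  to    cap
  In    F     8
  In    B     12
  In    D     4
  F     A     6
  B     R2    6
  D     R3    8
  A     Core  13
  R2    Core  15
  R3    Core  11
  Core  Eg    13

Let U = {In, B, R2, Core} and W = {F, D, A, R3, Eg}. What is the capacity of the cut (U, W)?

25

Edges leaving {In, B, R2, Core}: In→F (8), In→D (4), Core→Eg (13).
Cut capacity = 8 + 4 + 13 = 25.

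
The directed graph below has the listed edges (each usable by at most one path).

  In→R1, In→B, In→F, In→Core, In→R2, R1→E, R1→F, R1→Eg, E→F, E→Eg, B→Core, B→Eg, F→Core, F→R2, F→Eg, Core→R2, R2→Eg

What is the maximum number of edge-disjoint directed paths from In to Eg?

4

Assign every edge capacity 1; by Menger, the answer equals the max flow.
Path In→R1→Eg (+1); total 1.
Path In→B→Eg (+1); total 2.
Path In→F→Eg (+1); total 3.
Path In→R2→Eg (+1); total 4.
No residual In→Eg path; max flow = 4.
Certifying cut of size 4: {In→B, In→F, In→R1, R2→Eg}.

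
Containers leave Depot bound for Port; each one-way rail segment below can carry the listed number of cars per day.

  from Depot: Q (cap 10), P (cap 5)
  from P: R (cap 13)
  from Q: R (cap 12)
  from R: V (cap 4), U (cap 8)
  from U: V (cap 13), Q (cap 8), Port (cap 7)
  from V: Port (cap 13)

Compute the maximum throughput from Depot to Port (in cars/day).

12

Augment Depot→P→R→U→Port: bottleneck 5, flow now 5.
Augment Depot→Q→R→U→Port: bottleneck 2, flow now 7.
Augment Depot→Q→R→V→Port: bottleneck 4, flow now 11.
Augment Depot→Q→R→U→V→Port: bottleneck 1, flow now 12.
No augmenting path remains; maximum flow = 12.
In the residual graph, reachable from Depot: {Depot, P, Q, R}.
Min-cut edges: R→U (8), R→V (4); capacity 8 + 4 = 12.
This cut is saturated, so no flow can exceed 12.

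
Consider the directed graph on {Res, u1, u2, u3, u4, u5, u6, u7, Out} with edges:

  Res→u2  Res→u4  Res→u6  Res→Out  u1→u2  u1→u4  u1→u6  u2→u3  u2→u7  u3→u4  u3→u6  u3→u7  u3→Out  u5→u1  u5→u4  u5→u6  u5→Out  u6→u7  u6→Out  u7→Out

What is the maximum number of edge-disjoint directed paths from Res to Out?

Assign every edge capacity 1; by Menger, the answer equals the max flow.
Path Res→Out (+1); total 1.
Path Res→u6→Out (+1); total 2.
Path Res→u2→u3→Out (+1); total 3.
No residual Res→Out path; max flow = 3.
Certifying cut of size 3: {Res→Out, Res→u2, Res→u6}.

3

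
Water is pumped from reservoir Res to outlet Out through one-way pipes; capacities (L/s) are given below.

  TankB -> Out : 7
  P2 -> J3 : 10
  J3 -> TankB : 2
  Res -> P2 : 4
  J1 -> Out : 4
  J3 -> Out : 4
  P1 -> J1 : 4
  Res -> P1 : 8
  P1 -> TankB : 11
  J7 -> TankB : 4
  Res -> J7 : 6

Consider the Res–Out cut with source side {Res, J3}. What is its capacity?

24

Edges leaving {Res, J3}: Res→J7 (6), Res→P1 (8), Res→P2 (4), J3→TankB (2), J3→Out (4).
Cut capacity = 6 + 8 + 4 + 2 + 4 = 24.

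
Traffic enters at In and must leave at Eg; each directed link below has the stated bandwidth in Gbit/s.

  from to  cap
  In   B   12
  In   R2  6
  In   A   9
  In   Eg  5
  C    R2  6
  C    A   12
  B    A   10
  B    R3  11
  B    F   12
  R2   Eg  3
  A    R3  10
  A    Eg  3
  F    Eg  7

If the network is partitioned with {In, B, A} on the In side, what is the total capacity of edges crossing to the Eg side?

47

Edges leaving {In, B, A}: In→R2 (6), In→Eg (5), B→R3 (11), B→F (12), A→R3 (10), A→Eg (3).
Cut capacity = 6 + 5 + 11 + 12 + 10 + 3 = 47.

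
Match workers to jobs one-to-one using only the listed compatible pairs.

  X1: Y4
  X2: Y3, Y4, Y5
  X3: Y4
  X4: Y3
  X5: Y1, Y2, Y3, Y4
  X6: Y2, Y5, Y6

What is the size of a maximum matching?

Unit-capacity flow: source→left, listed edges, right→sink; max matching = max flow.
Augmenting path X1→Y4 (+1); matched 1.
Augmenting path X2→Y3 (+1); matched 2.
Augmenting path X5→Y1 (+1); matched 3.
Augmenting path X6→Y2 (+1); matched 4.
Augmenting path X4→Y3→X2→Y5 (+1); matched 5.
No augmenting path remains; maximum matching = 5.
König certificate: {X2, X4, X5, X6, Y4} is a vertex cover of size 5 (every listed pair touches it), so no matching can be larger.

5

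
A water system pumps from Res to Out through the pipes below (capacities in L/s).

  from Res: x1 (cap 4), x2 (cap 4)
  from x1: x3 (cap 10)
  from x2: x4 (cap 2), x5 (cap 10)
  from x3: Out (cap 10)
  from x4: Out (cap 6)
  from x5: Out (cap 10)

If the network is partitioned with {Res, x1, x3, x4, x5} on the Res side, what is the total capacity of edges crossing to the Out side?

Edges leaving {Res, x1, x3, x4, x5}: Res→x2 (4), x3→Out (10), x4→Out (6), x5→Out (10).
Cut capacity = 4 + 10 + 6 + 10 = 30.

30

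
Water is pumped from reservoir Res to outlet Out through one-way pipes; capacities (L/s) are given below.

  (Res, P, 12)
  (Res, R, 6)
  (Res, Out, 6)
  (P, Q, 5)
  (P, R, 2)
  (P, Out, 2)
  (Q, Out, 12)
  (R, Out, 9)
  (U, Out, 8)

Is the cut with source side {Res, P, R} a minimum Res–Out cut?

Given cut capacity: 6 + 5 + 2 + 9 = 22.
Augment Res→Out: bottleneck 6, flow now 6.
Augment Res→P→Out: bottleneck 2, flow now 8.
Augment Res→R→Out: bottleneck 6, flow now 14.
Augment Res→P→Q→Out: bottleneck 5, flow now 19.
Augment Res→P→R→Out: bottleneck 2, flow now 21.
No augmenting path remains; maximum flow = 21.
In the residual graph, reachable from Res: {Res, P}.
Min-cut edges: Res→R (6), Res→Out (6), P→Q (5), P→R (2), P→Out (2); capacity 6 + 6 + 5 + 2 + 2 = 21.
Cut capacity 22 exceeds the max flow 21, so it is not minimum.

No — its capacity is 22, but the minimum cut has capacity 21.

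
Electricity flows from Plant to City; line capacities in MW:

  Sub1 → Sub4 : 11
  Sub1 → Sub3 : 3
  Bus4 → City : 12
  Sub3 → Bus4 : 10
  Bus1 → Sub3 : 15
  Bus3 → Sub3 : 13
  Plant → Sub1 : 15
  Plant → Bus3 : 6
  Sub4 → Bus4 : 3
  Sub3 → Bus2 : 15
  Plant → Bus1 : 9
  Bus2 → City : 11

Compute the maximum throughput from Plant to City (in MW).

Augment Plant→Bus3→Sub3→Bus2→City: bottleneck 6, flow now 6.
Augment Plant→Bus1→Sub3→Bus2→City: bottleneck 5, flow now 11.
Augment Plant→Bus1→Sub3→Bus4→City: bottleneck 4, flow now 15.
Augment Plant→Sub1→Sub3→Bus4→City: bottleneck 3, flow now 18.
Augment Plant→Sub1→Sub4→Bus4→City: bottleneck 3, flow now 21.
No augmenting path remains; maximum flow = 21.
In the residual graph, reachable from Plant: {Plant, Sub1, Sub4}.
Min-cut edges: Plant→Bus3 (6), Plant→Bus1 (9), Sub1→Sub3 (3), Sub4→Bus4 (3); capacity 6 + 9 + 3 + 3 = 21.
This cut is saturated, so no flow can exceed 21.

21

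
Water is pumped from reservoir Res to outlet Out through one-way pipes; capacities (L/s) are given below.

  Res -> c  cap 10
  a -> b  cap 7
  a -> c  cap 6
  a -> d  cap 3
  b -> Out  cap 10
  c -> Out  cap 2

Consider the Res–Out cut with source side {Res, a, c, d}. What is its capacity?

9

Edges leaving {Res, a, c, d}: a→b (7), c→Out (2).
Cut capacity = 7 + 2 = 9.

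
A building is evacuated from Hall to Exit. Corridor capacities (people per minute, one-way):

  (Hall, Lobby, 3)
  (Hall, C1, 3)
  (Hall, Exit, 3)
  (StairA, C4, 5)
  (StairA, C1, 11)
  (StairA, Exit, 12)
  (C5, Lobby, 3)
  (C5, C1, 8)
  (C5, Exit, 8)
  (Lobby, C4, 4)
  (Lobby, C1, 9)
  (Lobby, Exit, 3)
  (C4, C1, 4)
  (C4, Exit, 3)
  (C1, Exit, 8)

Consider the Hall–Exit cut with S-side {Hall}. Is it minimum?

Yes — it is a minimum cut (capacity 9).

Given cut capacity: 3 + 3 + 3 = 9.
Augment Hall→Exit: bottleneck 3, flow now 3.
Augment Hall→Lobby→Exit: bottleneck 3, flow now 6.
Augment Hall→C1→Exit: bottleneck 3, flow now 9.
No augmenting path remains; maximum flow = 9.
Cut capacity 9 equals the max flow, so it is a minimum cut.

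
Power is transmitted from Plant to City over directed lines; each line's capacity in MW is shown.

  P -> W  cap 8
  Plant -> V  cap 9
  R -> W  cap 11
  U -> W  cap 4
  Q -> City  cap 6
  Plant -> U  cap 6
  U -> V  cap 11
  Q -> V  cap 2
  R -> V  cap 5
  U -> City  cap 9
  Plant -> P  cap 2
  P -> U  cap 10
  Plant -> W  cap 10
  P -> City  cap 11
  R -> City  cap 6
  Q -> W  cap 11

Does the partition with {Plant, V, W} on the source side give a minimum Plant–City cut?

Given cut capacity: 2 + 6 = 8.
Augment Plant→P→City: bottleneck 2, flow now 2.
Augment Plant→U→City: bottleneck 6, flow now 8.
No augmenting path remains; maximum flow = 8.
Cut capacity 8 equals the max flow, so it is a minimum cut.

Yes — it is a minimum cut (capacity 8).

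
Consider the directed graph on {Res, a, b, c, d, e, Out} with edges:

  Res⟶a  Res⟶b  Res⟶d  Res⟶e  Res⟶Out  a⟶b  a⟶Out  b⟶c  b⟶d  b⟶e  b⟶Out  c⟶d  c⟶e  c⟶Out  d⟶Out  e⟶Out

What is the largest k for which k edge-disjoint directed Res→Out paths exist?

Assign every edge capacity 1; by Menger, the answer equals the max flow.
Path Res→Out (+1); total 1.
Path Res→a→Out (+1); total 2.
Path Res→b→Out (+1); total 3.
Path Res→d→Out (+1); total 4.
Path Res→e→Out (+1); total 5.
No residual Res→Out path; max flow = 5.
Certifying cut of size 5: {Res→Out, Res→a, Res→b, Res→d, Res→e}.

5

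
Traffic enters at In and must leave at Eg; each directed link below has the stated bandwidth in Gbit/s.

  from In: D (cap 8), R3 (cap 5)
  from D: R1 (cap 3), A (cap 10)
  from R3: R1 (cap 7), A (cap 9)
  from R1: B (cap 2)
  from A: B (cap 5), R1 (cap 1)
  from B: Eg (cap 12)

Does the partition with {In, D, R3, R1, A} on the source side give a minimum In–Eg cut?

Given cut capacity: 2 + 5 = 7.
Augment In→D→R1→B→Eg: bottleneck 2, flow now 2.
Augment In→D→A→B→Eg: bottleneck 5, flow now 7.
No augmenting path remains; maximum flow = 7.
Cut capacity 7 equals the max flow, so it is a minimum cut.

Yes — it is a minimum cut (capacity 7).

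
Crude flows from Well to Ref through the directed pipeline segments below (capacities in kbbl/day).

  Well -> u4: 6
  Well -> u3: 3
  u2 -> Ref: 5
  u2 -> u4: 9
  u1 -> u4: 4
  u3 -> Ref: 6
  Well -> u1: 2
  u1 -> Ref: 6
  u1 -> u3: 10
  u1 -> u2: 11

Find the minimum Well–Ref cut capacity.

Augment Well→u1→Ref: bottleneck 2, flow now 2.
Augment Well→u3→Ref: bottleneck 3, flow now 5.
No augmenting path remains; maximum flow = 5.
By max-flow min-cut, the minimum cut capacity equals the max flow.
In the residual graph, reachable from Well: {Well, u4}.
Min-cut edges: Well→u1 (2), Well→u3 (3); capacity 2 + 3 = 5.

5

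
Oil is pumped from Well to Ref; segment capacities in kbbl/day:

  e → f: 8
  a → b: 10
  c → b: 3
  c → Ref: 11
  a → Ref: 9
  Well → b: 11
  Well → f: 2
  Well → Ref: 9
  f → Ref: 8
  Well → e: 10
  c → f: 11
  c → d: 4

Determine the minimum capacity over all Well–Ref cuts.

Augment Well→Ref: bottleneck 9, flow now 9.
Augment Well→f→Ref: bottleneck 2, flow now 11.
Augment Well→e→f→Ref: bottleneck 6, flow now 17.
No augmenting path remains; maximum flow = 17.
By max-flow min-cut, the minimum cut capacity equals the max flow.
In the residual graph, reachable from Well: {Well, b, e, f}.
Min-cut edges: Well→Ref (9), f→Ref (8); capacity 9 + 8 = 17.

17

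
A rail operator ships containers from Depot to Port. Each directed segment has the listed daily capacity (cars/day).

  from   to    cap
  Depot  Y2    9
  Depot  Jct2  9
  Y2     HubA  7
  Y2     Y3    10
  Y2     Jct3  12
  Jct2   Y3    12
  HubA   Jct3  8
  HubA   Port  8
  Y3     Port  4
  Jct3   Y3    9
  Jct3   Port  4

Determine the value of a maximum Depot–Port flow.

13

Augment Depot→Y2→HubA→Port: bottleneck 7, flow now 7.
Augment Depot→Y2→Y3→Port: bottleneck 2, flow now 9.
Augment Depot→Jct2→Y3→Port: bottleneck 2, flow now 11.
Augment Depot→Jct2→Y3→Y2→Jct3→Port: bottleneck 2, flow now 13. (uses reverse residual edge)
No augmenting path remains; maximum flow = 13.
In the residual graph, reachable from Depot: {Depot, Jct2, Y3}.
Min-cut edges: Depot→Y2 (9), Y3→Port (4); capacity 9 + 4 = 13.
This cut is saturated, so no flow can exceed 13.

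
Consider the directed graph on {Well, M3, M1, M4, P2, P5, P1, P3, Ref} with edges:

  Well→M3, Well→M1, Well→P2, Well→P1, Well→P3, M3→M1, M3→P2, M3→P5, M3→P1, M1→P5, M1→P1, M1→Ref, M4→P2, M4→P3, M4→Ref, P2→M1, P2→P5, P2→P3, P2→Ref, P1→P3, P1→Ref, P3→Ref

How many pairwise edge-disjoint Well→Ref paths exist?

Assign every edge capacity 1; by Menger, the answer equals the max flow.
Path Well→M1→Ref (+1); total 1.
Path Well→P2→Ref (+1); total 2.
Path Well→P1→Ref (+1); total 3.
Path Well→P3→Ref (+1); total 4.
No residual Well→Ref path; max flow = 4.
Certifying cut of size 4: {M1→Ref, P1→Ref, P2→Ref, P3→Ref}.

4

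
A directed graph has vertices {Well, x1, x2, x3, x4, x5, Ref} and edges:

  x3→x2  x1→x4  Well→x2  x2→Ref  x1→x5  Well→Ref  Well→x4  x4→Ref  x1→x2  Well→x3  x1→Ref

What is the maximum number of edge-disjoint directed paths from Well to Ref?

Assign every edge capacity 1; by Menger, the answer equals the max flow.
Path Well→Ref (+1); total 1.
Path Well→x2→Ref (+1); total 2.
Path Well→x4→Ref (+1); total 3.
No residual Well→Ref path; max flow = 3.
Certifying cut of size 3: {Well→Ref, Well→x4, x2→Ref}.

3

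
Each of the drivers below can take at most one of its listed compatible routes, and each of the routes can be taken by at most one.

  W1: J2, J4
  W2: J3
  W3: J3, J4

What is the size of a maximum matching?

Unit-capacity flow: source→left, listed edges, right→sink; max matching = max flow.
Augmenting path W1→J2 (+1); matched 1.
Augmenting path W2→J3 (+1); matched 2.
Augmenting path W3→J4 (+1); matched 3.
No augmenting path remains; maximum matching = 3.
König certificate: {W1, W2, W3} is a vertex cover of size 3 (every listed pair touches it), so no matching can be larger.

3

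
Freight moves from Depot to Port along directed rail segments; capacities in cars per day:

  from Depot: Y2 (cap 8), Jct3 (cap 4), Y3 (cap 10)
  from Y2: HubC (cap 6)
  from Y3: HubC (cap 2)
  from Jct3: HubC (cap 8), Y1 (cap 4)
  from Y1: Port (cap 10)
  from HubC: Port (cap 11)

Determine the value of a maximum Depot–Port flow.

Augment Depot→Y2→HubC→Port: bottleneck 6, flow now 6.
Augment Depot→Y3→HubC→Port: bottleneck 2, flow now 8.
Augment Depot→Jct3→Y1→Port: bottleneck 4, flow now 12.
No augmenting path remains; maximum flow = 12.
In the residual graph, reachable from Depot: {Depot, Y2, Y3}.
Min-cut edges: Depot→Jct3 (4), Y2→HubC (6), Y3→HubC (2); capacity 4 + 6 + 2 = 12.
This cut is saturated, so no flow can exceed 12.

12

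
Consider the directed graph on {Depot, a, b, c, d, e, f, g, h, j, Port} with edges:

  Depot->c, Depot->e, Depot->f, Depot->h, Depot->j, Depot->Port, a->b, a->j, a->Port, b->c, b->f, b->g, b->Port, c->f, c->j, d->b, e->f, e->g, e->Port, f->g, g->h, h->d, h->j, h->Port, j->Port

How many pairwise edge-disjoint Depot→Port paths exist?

5

Assign every edge capacity 1; by Menger, the answer equals the max flow.
Path Depot→Port (+1); total 1.
Path Depot→e→Port (+1); total 2.
Path Depot→h→Port (+1); total 3.
Path Depot→j→Port (+1); total 4.
Path Depot→f→g→h→d→b→Port (+1); total 5.
No residual Depot→Port path; max flow = 5.
Certifying cut of size 5: {Depot→Port, Depot→e, Depot→h, f→g, j→Port}.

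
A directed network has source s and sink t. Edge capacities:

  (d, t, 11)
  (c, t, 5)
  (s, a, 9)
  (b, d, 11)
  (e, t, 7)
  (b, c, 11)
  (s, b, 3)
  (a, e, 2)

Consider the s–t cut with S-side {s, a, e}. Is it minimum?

No — its capacity is 10, but the minimum cut has capacity 5.

Given cut capacity: 3 + 7 = 10.
Augment s→a→e→t: bottleneck 2, flow now 2.
Augment s→b→c→t: bottleneck 3, flow now 5.
No augmenting path remains; maximum flow = 5.
In the residual graph, reachable from s: {s, a}.
Min-cut edges: s→b (3), a→e (2); capacity 3 + 2 = 5.
Cut capacity 10 exceeds the max flow 5, so it is not minimum.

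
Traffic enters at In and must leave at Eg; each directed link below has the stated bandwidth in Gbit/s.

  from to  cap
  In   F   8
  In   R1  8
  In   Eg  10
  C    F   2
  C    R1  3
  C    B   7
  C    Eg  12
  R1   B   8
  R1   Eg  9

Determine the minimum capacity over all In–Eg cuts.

18

Augment In→Eg: bottleneck 10, flow now 10.
Augment In→R1→Eg: bottleneck 8, flow now 18.
No augmenting path remains; maximum flow = 18.
By max-flow min-cut, the minimum cut capacity equals the max flow.
In the residual graph, reachable from In: {In, F}.
Min-cut edges: In→R1 (8), In→Eg (10); capacity 8 + 10 = 18.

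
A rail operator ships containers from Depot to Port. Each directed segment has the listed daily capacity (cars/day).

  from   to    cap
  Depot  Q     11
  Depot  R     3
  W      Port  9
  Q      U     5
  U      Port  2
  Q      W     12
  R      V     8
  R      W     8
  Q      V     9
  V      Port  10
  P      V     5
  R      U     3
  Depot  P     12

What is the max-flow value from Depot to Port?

19

Augment Depot→P→V→Port: bottleneck 5, flow now 5.
Augment Depot→Q→U→Port: bottleneck 2, flow now 7.
Augment Depot→Q→V→Port: bottleneck 5, flow now 12.
Augment Depot→Q→W→Port: bottleneck 4, flow now 16.
Augment Depot→R→W→Port: bottleneck 3, flow now 19.
No augmenting path remains; maximum flow = 19.
In the residual graph, reachable from Depot: {Depot, P}.
Min-cut edges: Depot→Q (11), Depot→R (3), P→V (5); capacity 11 + 3 + 5 = 19.
This cut is saturated, so no flow can exceed 19.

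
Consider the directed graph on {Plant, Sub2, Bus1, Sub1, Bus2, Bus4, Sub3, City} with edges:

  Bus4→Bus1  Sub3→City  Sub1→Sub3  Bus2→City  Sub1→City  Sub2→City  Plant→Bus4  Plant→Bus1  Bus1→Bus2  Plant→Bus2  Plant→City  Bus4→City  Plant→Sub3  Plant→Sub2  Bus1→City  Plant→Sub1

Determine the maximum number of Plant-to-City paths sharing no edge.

7

Assign every edge capacity 1; by Menger, the answer equals the max flow.
Path Plant→City (+1); total 1.
Path Plant→Sub2→City (+1); total 2.
Path Plant→Bus1→City (+1); total 3.
Path Plant→Sub1→City (+1); total 4.
Path Plant→Bus2→City (+1); total 5.
Path Plant→Bus4→City (+1); total 6.
Path Plant→Sub3→City (+1); total 7.
No residual Plant→City path; max flow = 7.
Certifying cut of size 7: {Plant→Bus1, Plant→Bus2, Plant→Bus4, Plant→City, Plant→Sub1, Plant→Sub2, Plant→Sub3}.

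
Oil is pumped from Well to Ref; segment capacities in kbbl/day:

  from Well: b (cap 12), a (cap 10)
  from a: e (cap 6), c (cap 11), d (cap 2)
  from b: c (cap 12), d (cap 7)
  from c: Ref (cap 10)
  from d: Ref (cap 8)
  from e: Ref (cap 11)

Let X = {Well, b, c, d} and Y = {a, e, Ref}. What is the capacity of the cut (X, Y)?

Edges leaving {Well, b, c, d}: Well→a (10), c→Ref (10), d→Ref (8).
Cut capacity = 10 + 10 + 8 = 28.

28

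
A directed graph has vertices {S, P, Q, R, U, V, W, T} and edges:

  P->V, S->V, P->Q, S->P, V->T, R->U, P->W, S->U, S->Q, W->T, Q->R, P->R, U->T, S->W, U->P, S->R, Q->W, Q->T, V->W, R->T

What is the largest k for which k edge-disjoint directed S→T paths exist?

5

Assign every edge capacity 1; by Menger, the answer equals the max flow.
Path S→Q→T (+1); total 1.
Path S→R→T (+1); total 2.
Path S→U→T (+1); total 3.
Path S→V→T (+1); total 4.
Path S→W→T (+1); total 5.
No residual S→T path; max flow = 5.
Certifying cut of size 5: {Q→T, R→T, U→T, V→T, W→T}.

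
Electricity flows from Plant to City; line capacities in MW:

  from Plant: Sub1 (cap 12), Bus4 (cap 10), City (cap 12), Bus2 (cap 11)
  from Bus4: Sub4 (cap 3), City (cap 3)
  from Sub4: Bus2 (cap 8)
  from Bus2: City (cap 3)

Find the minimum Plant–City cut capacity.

18

Augment Plant→City: bottleneck 12, flow now 12.
Augment Plant→Bus4→City: bottleneck 3, flow now 15.
Augment Plant→Bus2→City: bottleneck 3, flow now 18.
No augmenting path remains; maximum flow = 18.
By max-flow min-cut, the minimum cut capacity equals the max flow.
In the residual graph, reachable from Plant: {Plant, Bus4, Sub1, Sub4, Bus2}.
Min-cut edges: Plant→City (12), Bus4→City (3), Bus2→City (3); capacity 12 + 3 + 3 = 18.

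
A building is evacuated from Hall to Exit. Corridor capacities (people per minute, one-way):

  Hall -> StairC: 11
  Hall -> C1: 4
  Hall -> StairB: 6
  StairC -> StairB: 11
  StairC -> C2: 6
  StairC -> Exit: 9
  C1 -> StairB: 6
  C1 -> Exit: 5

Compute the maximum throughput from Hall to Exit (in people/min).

Augment Hall→StairC→Exit: bottleneck 9, flow now 9.
Augment Hall→C1→Exit: bottleneck 4, flow now 13.
No augmenting path remains; maximum flow = 13.
In the residual graph, reachable from Hall: {Hall, StairC, StairB, C2}.
Min-cut edges: Hall→C1 (4), StairC→Exit (9); capacity 4 + 9 = 13.
This cut is saturated, so no flow can exceed 13.

13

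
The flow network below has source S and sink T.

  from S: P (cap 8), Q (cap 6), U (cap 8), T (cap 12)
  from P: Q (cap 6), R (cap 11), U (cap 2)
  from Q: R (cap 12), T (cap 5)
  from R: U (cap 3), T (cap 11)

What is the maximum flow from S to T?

26

Augment S→T: bottleneck 12, flow now 12.
Augment S→Q→T: bottleneck 5, flow now 17.
Augment S→P→R→T: bottleneck 8, flow now 25.
Augment S→Q→R→T: bottleneck 1, flow now 26.
No augmenting path remains; maximum flow = 26.
In the residual graph, reachable from S: {S, U}.
Min-cut edges: S→P (8), S→Q (6), S→T (12); capacity 8 + 6 + 12 = 26.
This cut is saturated, so no flow can exceed 26.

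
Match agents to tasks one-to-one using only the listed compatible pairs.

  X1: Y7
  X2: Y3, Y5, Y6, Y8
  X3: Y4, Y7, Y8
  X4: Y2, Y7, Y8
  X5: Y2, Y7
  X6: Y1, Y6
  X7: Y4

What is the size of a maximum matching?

Unit-capacity flow: source→left, listed edges, right→sink; max matching = max flow.
Augmenting path X1→Y7 (+1); matched 1.
Augmenting path X2→Y3 (+1); matched 2.
Augmenting path X3→Y4 (+1); matched 3.
Augmenting path X4→Y2 (+1); matched 4.
Augmenting path X6→Y1 (+1); matched 5.
Augmenting path X5→Y2→X4→Y8 (+1); matched 6.
No augmenting path remains; maximum matching = 6.
König certificate: {X2, X6, Y2, Y4, Y7, Y8} is a vertex cover of size 6 (every listed pair touches it), so no matching can be larger.

6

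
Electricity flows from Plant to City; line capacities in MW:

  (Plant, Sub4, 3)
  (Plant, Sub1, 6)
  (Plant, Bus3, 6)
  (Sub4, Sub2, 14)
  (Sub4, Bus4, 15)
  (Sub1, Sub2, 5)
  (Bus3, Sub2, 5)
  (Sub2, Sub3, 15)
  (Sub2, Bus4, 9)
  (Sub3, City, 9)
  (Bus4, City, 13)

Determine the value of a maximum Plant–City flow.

13

Augment Plant→Sub4→Bus4→City: bottleneck 3, flow now 3.
Augment Plant→Sub1→Sub2→Sub3→City: bottleneck 5, flow now 8.
Augment Plant→Bus3→Sub2→Sub3→City: bottleneck 4, flow now 12.
Augment Plant→Bus3→Sub2→Bus4→City: bottleneck 1, flow now 13.
No augmenting path remains; maximum flow = 13.
In the residual graph, reachable from Plant: {Plant, Sub1, Bus3}.
Min-cut edges: Plant→Sub4 (3), Sub1→Sub2 (5), Bus3→Sub2 (5); capacity 3 + 5 + 5 = 13.
This cut is saturated, so no flow can exceed 13.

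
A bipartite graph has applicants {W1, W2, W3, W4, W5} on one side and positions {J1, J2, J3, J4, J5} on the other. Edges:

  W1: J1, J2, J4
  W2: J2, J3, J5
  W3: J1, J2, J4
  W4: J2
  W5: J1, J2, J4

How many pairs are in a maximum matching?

4

Unit-capacity flow: source→left, listed edges, right→sink; max matching = max flow.
Augmenting path W1→J1 (+1); matched 1.
Augmenting path W2→J2 (+1); matched 2.
Augmenting path W3→J4 (+1); matched 3.
Augmenting path W4→J2→W2→J3 (+1); matched 4.
No augmenting path remains; maximum matching = 4.
König certificate: {W2, J1, J2, J4} is a vertex cover of size 4 (every listed pair touches it), so no matching can be larger.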